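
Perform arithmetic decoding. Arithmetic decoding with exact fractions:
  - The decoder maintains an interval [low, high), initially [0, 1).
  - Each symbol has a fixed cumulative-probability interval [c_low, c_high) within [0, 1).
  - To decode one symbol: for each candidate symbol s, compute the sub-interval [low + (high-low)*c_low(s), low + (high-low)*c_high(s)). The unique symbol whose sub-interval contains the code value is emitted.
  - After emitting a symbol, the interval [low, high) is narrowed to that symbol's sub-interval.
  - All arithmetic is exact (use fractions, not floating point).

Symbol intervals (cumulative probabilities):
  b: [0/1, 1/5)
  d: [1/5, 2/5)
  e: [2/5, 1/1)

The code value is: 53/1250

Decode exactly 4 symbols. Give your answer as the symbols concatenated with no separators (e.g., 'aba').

Answer: bdbd

Derivation:
Step 1: interval [0/1, 1/1), width = 1/1 - 0/1 = 1/1
  'b': [0/1 + 1/1*0/1, 0/1 + 1/1*1/5) = [0/1, 1/5) <- contains code 53/1250
  'd': [0/1 + 1/1*1/5, 0/1 + 1/1*2/5) = [1/5, 2/5)
  'e': [0/1 + 1/1*2/5, 0/1 + 1/1*1/1) = [2/5, 1/1)
  emit 'b', narrow to [0/1, 1/5)
Step 2: interval [0/1, 1/5), width = 1/5 - 0/1 = 1/5
  'b': [0/1 + 1/5*0/1, 0/1 + 1/5*1/5) = [0/1, 1/25)
  'd': [0/1 + 1/5*1/5, 0/1 + 1/5*2/5) = [1/25, 2/25) <- contains code 53/1250
  'e': [0/1 + 1/5*2/5, 0/1 + 1/5*1/1) = [2/25, 1/5)
  emit 'd', narrow to [1/25, 2/25)
Step 3: interval [1/25, 2/25), width = 2/25 - 1/25 = 1/25
  'b': [1/25 + 1/25*0/1, 1/25 + 1/25*1/5) = [1/25, 6/125) <- contains code 53/1250
  'd': [1/25 + 1/25*1/5, 1/25 + 1/25*2/5) = [6/125, 7/125)
  'e': [1/25 + 1/25*2/5, 1/25 + 1/25*1/1) = [7/125, 2/25)
  emit 'b', narrow to [1/25, 6/125)
Step 4: interval [1/25, 6/125), width = 6/125 - 1/25 = 1/125
  'b': [1/25 + 1/125*0/1, 1/25 + 1/125*1/5) = [1/25, 26/625)
  'd': [1/25 + 1/125*1/5, 1/25 + 1/125*2/5) = [26/625, 27/625) <- contains code 53/1250
  'e': [1/25 + 1/125*2/5, 1/25 + 1/125*1/1) = [27/625, 6/125)
  emit 'd', narrow to [26/625, 27/625)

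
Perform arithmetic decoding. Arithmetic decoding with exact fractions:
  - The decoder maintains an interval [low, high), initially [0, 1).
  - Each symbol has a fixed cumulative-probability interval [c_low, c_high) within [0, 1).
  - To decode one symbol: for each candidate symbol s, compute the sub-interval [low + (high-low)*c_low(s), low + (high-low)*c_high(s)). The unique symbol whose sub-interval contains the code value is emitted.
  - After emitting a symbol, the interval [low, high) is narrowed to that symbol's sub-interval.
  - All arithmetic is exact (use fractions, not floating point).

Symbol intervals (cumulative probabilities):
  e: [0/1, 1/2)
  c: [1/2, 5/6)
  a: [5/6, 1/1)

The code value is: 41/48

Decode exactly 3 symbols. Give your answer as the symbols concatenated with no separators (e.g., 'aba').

Step 1: interval [0/1, 1/1), width = 1/1 - 0/1 = 1/1
  'e': [0/1 + 1/1*0/1, 0/1 + 1/1*1/2) = [0/1, 1/2)
  'c': [0/1 + 1/1*1/2, 0/1 + 1/1*5/6) = [1/2, 5/6)
  'a': [0/1 + 1/1*5/6, 0/1 + 1/1*1/1) = [5/6, 1/1) <- contains code 41/48
  emit 'a', narrow to [5/6, 1/1)
Step 2: interval [5/6, 1/1), width = 1/1 - 5/6 = 1/6
  'e': [5/6 + 1/6*0/1, 5/6 + 1/6*1/2) = [5/6, 11/12) <- contains code 41/48
  'c': [5/6 + 1/6*1/2, 5/6 + 1/6*5/6) = [11/12, 35/36)
  'a': [5/6 + 1/6*5/6, 5/6 + 1/6*1/1) = [35/36, 1/1)
  emit 'e', narrow to [5/6, 11/12)
Step 3: interval [5/6, 11/12), width = 11/12 - 5/6 = 1/12
  'e': [5/6 + 1/12*0/1, 5/6 + 1/12*1/2) = [5/6, 7/8) <- contains code 41/48
  'c': [5/6 + 1/12*1/2, 5/6 + 1/12*5/6) = [7/8, 65/72)
  'a': [5/6 + 1/12*5/6, 5/6 + 1/12*1/1) = [65/72, 11/12)
  emit 'e', narrow to [5/6, 7/8)

Answer: aee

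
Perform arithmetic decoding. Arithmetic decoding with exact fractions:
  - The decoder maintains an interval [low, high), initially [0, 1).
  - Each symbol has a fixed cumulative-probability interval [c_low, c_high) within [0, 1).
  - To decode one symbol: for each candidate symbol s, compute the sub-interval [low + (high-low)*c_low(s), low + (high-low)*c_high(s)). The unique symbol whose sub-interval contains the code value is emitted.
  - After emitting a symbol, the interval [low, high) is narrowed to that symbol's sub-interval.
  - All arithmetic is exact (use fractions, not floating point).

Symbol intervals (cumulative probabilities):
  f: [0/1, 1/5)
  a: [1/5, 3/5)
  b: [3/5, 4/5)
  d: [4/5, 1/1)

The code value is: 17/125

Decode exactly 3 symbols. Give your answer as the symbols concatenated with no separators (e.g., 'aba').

Step 1: interval [0/1, 1/1), width = 1/1 - 0/1 = 1/1
  'f': [0/1 + 1/1*0/1, 0/1 + 1/1*1/5) = [0/1, 1/5) <- contains code 17/125
  'a': [0/1 + 1/1*1/5, 0/1 + 1/1*3/5) = [1/5, 3/5)
  'b': [0/1 + 1/1*3/5, 0/1 + 1/1*4/5) = [3/5, 4/5)
  'd': [0/1 + 1/1*4/5, 0/1 + 1/1*1/1) = [4/5, 1/1)
  emit 'f', narrow to [0/1, 1/5)
Step 2: interval [0/1, 1/5), width = 1/5 - 0/1 = 1/5
  'f': [0/1 + 1/5*0/1, 0/1 + 1/5*1/5) = [0/1, 1/25)
  'a': [0/1 + 1/5*1/5, 0/1 + 1/5*3/5) = [1/25, 3/25)
  'b': [0/1 + 1/5*3/5, 0/1 + 1/5*4/5) = [3/25, 4/25) <- contains code 17/125
  'd': [0/1 + 1/5*4/5, 0/1 + 1/5*1/1) = [4/25, 1/5)
  emit 'b', narrow to [3/25, 4/25)
Step 3: interval [3/25, 4/25), width = 4/25 - 3/25 = 1/25
  'f': [3/25 + 1/25*0/1, 3/25 + 1/25*1/5) = [3/25, 16/125)
  'a': [3/25 + 1/25*1/5, 3/25 + 1/25*3/5) = [16/125, 18/125) <- contains code 17/125
  'b': [3/25 + 1/25*3/5, 3/25 + 1/25*4/5) = [18/125, 19/125)
  'd': [3/25 + 1/25*4/5, 3/25 + 1/25*1/1) = [19/125, 4/25)
  emit 'a', narrow to [16/125, 18/125)

Answer: fba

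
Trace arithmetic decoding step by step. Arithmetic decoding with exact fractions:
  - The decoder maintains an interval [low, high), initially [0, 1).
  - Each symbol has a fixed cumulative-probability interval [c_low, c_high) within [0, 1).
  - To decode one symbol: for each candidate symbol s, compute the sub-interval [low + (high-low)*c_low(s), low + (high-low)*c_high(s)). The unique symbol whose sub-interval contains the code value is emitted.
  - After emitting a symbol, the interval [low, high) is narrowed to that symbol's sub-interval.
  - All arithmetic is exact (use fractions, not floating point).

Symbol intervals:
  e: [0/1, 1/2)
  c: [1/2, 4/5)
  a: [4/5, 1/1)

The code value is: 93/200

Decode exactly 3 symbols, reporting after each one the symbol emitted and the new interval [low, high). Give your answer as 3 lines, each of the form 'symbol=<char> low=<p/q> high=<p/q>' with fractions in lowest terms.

Answer: symbol=e low=0/1 high=1/2
symbol=a low=2/5 high=1/2
symbol=c low=9/20 high=12/25

Derivation:
Step 1: interval [0/1, 1/1), width = 1/1 - 0/1 = 1/1
  'e': [0/1 + 1/1*0/1, 0/1 + 1/1*1/2) = [0/1, 1/2) <- contains code 93/200
  'c': [0/1 + 1/1*1/2, 0/1 + 1/1*4/5) = [1/2, 4/5)
  'a': [0/1 + 1/1*4/5, 0/1 + 1/1*1/1) = [4/5, 1/1)
  emit 'e', narrow to [0/1, 1/2)
Step 2: interval [0/1, 1/2), width = 1/2 - 0/1 = 1/2
  'e': [0/1 + 1/2*0/1, 0/1 + 1/2*1/2) = [0/1, 1/4)
  'c': [0/1 + 1/2*1/2, 0/1 + 1/2*4/5) = [1/4, 2/5)
  'a': [0/1 + 1/2*4/5, 0/1 + 1/2*1/1) = [2/5, 1/2) <- contains code 93/200
  emit 'a', narrow to [2/5, 1/2)
Step 3: interval [2/5, 1/2), width = 1/2 - 2/5 = 1/10
  'e': [2/5 + 1/10*0/1, 2/5 + 1/10*1/2) = [2/5, 9/20)
  'c': [2/5 + 1/10*1/2, 2/5 + 1/10*4/5) = [9/20, 12/25) <- contains code 93/200
  'a': [2/5 + 1/10*4/5, 2/5 + 1/10*1/1) = [12/25, 1/2)
  emit 'c', narrow to [9/20, 12/25)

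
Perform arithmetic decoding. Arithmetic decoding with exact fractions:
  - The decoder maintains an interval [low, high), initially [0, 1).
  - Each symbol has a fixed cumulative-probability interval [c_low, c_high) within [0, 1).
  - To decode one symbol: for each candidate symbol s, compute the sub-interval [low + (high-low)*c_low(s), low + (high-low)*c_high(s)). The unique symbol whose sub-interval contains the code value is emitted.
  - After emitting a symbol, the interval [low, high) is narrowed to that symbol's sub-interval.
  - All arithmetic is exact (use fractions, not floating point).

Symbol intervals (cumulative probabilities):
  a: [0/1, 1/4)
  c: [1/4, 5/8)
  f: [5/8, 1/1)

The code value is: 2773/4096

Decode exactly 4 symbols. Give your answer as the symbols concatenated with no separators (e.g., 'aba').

Step 1: interval [0/1, 1/1), width = 1/1 - 0/1 = 1/1
  'a': [0/1 + 1/1*0/1, 0/1 + 1/1*1/4) = [0/1, 1/4)
  'c': [0/1 + 1/1*1/4, 0/1 + 1/1*5/8) = [1/4, 5/8)
  'f': [0/1 + 1/1*5/8, 0/1 + 1/1*1/1) = [5/8, 1/1) <- contains code 2773/4096
  emit 'f', narrow to [5/8, 1/1)
Step 2: interval [5/8, 1/1), width = 1/1 - 5/8 = 3/8
  'a': [5/8 + 3/8*0/1, 5/8 + 3/8*1/4) = [5/8, 23/32) <- contains code 2773/4096
  'c': [5/8 + 3/8*1/4, 5/8 + 3/8*5/8) = [23/32, 55/64)
  'f': [5/8 + 3/8*5/8, 5/8 + 3/8*1/1) = [55/64, 1/1)
  emit 'a', narrow to [5/8, 23/32)
Step 3: interval [5/8, 23/32), width = 23/32 - 5/8 = 3/32
  'a': [5/8 + 3/32*0/1, 5/8 + 3/32*1/4) = [5/8, 83/128)
  'c': [5/8 + 3/32*1/4, 5/8 + 3/32*5/8) = [83/128, 175/256) <- contains code 2773/4096
  'f': [5/8 + 3/32*5/8, 5/8 + 3/32*1/1) = [175/256, 23/32)
  emit 'c', narrow to [83/128, 175/256)
Step 4: interval [83/128, 175/256), width = 175/256 - 83/128 = 9/256
  'a': [83/128 + 9/256*0/1, 83/128 + 9/256*1/4) = [83/128, 673/1024)
  'c': [83/128 + 9/256*1/4, 83/128 + 9/256*5/8) = [673/1024, 1373/2048)
  'f': [83/128 + 9/256*5/8, 83/128 + 9/256*1/1) = [1373/2048, 175/256) <- contains code 2773/4096
  emit 'f', narrow to [1373/2048, 175/256)

Answer: facf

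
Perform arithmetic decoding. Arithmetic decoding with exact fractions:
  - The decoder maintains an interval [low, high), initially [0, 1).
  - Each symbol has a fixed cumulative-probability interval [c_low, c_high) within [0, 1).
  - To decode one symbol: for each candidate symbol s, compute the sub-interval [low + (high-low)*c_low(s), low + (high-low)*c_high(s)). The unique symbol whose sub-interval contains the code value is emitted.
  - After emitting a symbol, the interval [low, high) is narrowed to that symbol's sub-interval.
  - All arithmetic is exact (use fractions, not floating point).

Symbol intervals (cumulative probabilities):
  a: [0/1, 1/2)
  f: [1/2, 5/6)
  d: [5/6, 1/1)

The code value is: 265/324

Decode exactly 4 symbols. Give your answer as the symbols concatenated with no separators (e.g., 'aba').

Answer: fdff

Derivation:
Step 1: interval [0/1, 1/1), width = 1/1 - 0/1 = 1/1
  'a': [0/1 + 1/1*0/1, 0/1 + 1/1*1/2) = [0/1, 1/2)
  'f': [0/1 + 1/1*1/2, 0/1 + 1/1*5/6) = [1/2, 5/6) <- contains code 265/324
  'd': [0/1 + 1/1*5/6, 0/1 + 1/1*1/1) = [5/6, 1/1)
  emit 'f', narrow to [1/2, 5/6)
Step 2: interval [1/2, 5/6), width = 5/6 - 1/2 = 1/3
  'a': [1/2 + 1/3*0/1, 1/2 + 1/3*1/2) = [1/2, 2/3)
  'f': [1/2 + 1/3*1/2, 1/2 + 1/3*5/6) = [2/3, 7/9)
  'd': [1/2 + 1/3*5/6, 1/2 + 1/3*1/1) = [7/9, 5/6) <- contains code 265/324
  emit 'd', narrow to [7/9, 5/6)
Step 3: interval [7/9, 5/6), width = 5/6 - 7/9 = 1/18
  'a': [7/9 + 1/18*0/1, 7/9 + 1/18*1/2) = [7/9, 29/36)
  'f': [7/9 + 1/18*1/2, 7/9 + 1/18*5/6) = [29/36, 89/108) <- contains code 265/324
  'd': [7/9 + 1/18*5/6, 7/9 + 1/18*1/1) = [89/108, 5/6)
  emit 'f', narrow to [29/36, 89/108)
Step 4: interval [29/36, 89/108), width = 89/108 - 29/36 = 1/54
  'a': [29/36 + 1/54*0/1, 29/36 + 1/54*1/2) = [29/36, 22/27)
  'f': [29/36 + 1/54*1/2, 29/36 + 1/54*5/6) = [22/27, 133/162) <- contains code 265/324
  'd': [29/36 + 1/54*5/6, 29/36 + 1/54*1/1) = [133/162, 89/108)
  emit 'f', narrow to [22/27, 133/162)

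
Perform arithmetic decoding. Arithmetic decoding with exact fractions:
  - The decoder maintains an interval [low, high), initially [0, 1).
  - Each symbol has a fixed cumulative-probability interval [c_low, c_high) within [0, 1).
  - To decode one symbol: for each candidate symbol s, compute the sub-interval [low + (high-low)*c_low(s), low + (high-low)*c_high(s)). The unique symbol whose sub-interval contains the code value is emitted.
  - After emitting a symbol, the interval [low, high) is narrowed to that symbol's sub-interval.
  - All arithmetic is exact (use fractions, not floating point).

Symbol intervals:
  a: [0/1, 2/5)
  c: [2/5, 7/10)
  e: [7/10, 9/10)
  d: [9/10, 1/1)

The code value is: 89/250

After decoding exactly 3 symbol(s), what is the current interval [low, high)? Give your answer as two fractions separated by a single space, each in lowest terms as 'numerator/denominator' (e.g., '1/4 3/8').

Answer: 44/125 9/25

Derivation:
Step 1: interval [0/1, 1/1), width = 1/1 - 0/1 = 1/1
  'a': [0/1 + 1/1*0/1, 0/1 + 1/1*2/5) = [0/1, 2/5) <- contains code 89/250
  'c': [0/1 + 1/1*2/5, 0/1 + 1/1*7/10) = [2/5, 7/10)
  'e': [0/1 + 1/1*7/10, 0/1 + 1/1*9/10) = [7/10, 9/10)
  'd': [0/1 + 1/1*9/10, 0/1 + 1/1*1/1) = [9/10, 1/1)
  emit 'a', narrow to [0/1, 2/5)
Step 2: interval [0/1, 2/5), width = 2/5 - 0/1 = 2/5
  'a': [0/1 + 2/5*0/1, 0/1 + 2/5*2/5) = [0/1, 4/25)
  'c': [0/1 + 2/5*2/5, 0/1 + 2/5*7/10) = [4/25, 7/25)
  'e': [0/1 + 2/5*7/10, 0/1 + 2/5*9/10) = [7/25, 9/25) <- contains code 89/250
  'd': [0/1 + 2/5*9/10, 0/1 + 2/5*1/1) = [9/25, 2/5)
  emit 'e', narrow to [7/25, 9/25)
Step 3: interval [7/25, 9/25), width = 9/25 - 7/25 = 2/25
  'a': [7/25 + 2/25*0/1, 7/25 + 2/25*2/5) = [7/25, 39/125)
  'c': [7/25 + 2/25*2/5, 7/25 + 2/25*7/10) = [39/125, 42/125)
  'e': [7/25 + 2/25*7/10, 7/25 + 2/25*9/10) = [42/125, 44/125)
  'd': [7/25 + 2/25*9/10, 7/25 + 2/25*1/1) = [44/125, 9/25) <- contains code 89/250
  emit 'd', narrow to [44/125, 9/25)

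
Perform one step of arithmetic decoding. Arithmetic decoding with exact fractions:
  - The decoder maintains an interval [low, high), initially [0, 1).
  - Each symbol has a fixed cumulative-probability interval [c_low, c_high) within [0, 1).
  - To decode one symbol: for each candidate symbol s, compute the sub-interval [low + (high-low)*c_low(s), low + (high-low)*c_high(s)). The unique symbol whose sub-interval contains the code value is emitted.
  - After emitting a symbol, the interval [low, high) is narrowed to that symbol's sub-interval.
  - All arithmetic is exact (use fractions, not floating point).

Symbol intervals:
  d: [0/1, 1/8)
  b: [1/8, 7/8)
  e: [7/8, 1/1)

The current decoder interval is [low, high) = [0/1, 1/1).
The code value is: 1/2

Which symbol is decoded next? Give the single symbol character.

Interval width = high − low = 1/1 − 0/1 = 1/1
Scaled code = (code − low) / width = (1/2 − 0/1) / 1/1 = 1/2
  d: [0/1, 1/8) 
  b: [1/8, 7/8) ← scaled code falls here ✓
  e: [7/8, 1/1) 

Answer: b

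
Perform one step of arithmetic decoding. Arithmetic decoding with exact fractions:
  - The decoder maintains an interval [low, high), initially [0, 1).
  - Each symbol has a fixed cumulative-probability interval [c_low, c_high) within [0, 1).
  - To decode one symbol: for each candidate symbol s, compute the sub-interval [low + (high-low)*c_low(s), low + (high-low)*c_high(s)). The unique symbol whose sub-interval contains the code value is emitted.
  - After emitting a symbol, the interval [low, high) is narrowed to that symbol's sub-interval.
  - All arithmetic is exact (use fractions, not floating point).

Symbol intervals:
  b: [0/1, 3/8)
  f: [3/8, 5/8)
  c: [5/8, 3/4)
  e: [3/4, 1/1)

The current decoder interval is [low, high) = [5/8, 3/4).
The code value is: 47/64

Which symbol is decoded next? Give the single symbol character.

Interval width = high − low = 3/4 − 5/8 = 1/8
Scaled code = (code − low) / width = (47/64 − 5/8) / 1/8 = 7/8
  b: [0/1, 3/8) 
  f: [3/8, 5/8) 
  c: [5/8, 3/4) 
  e: [3/4, 1/1) ← scaled code falls here ✓

Answer: e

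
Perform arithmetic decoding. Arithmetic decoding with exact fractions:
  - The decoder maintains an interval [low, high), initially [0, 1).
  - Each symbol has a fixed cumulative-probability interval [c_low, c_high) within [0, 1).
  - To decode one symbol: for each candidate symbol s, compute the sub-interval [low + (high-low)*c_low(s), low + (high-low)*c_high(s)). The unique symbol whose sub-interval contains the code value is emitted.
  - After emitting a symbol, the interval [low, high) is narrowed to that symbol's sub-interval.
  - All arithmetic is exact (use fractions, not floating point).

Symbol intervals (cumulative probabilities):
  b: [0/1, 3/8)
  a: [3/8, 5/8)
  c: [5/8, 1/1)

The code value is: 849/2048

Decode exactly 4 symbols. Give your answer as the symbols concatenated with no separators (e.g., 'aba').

Answer: abab

Derivation:
Step 1: interval [0/1, 1/1), width = 1/1 - 0/1 = 1/1
  'b': [0/1 + 1/1*0/1, 0/1 + 1/1*3/8) = [0/1, 3/8)
  'a': [0/1 + 1/1*3/8, 0/1 + 1/1*5/8) = [3/8, 5/8) <- contains code 849/2048
  'c': [0/1 + 1/1*5/8, 0/1 + 1/1*1/1) = [5/8, 1/1)
  emit 'a', narrow to [3/8, 5/8)
Step 2: interval [3/8, 5/8), width = 5/8 - 3/8 = 1/4
  'b': [3/8 + 1/4*0/1, 3/8 + 1/4*3/8) = [3/8, 15/32) <- contains code 849/2048
  'a': [3/8 + 1/4*3/8, 3/8 + 1/4*5/8) = [15/32, 17/32)
  'c': [3/8 + 1/4*5/8, 3/8 + 1/4*1/1) = [17/32, 5/8)
  emit 'b', narrow to [3/8, 15/32)
Step 3: interval [3/8, 15/32), width = 15/32 - 3/8 = 3/32
  'b': [3/8 + 3/32*0/1, 3/8 + 3/32*3/8) = [3/8, 105/256)
  'a': [3/8 + 3/32*3/8, 3/8 + 3/32*5/8) = [105/256, 111/256) <- contains code 849/2048
  'c': [3/8 + 3/32*5/8, 3/8 + 3/32*1/1) = [111/256, 15/32)
  emit 'a', narrow to [105/256, 111/256)
Step 4: interval [105/256, 111/256), width = 111/256 - 105/256 = 3/128
  'b': [105/256 + 3/128*0/1, 105/256 + 3/128*3/8) = [105/256, 429/1024) <- contains code 849/2048
  'a': [105/256 + 3/128*3/8, 105/256 + 3/128*5/8) = [429/1024, 435/1024)
  'c': [105/256 + 3/128*5/8, 105/256 + 3/128*1/1) = [435/1024, 111/256)
  emit 'b', narrow to [105/256, 429/1024)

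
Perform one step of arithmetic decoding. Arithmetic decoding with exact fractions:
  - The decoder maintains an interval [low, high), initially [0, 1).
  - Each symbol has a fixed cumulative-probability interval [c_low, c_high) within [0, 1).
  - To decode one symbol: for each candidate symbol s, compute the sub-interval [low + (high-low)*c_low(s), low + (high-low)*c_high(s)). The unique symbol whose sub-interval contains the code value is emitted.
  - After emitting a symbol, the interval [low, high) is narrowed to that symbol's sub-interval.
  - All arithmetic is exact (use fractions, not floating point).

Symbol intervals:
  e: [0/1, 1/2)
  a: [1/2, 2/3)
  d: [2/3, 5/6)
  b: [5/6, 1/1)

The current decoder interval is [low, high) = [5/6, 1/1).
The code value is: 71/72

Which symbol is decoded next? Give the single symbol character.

Answer: b

Derivation:
Interval width = high − low = 1/1 − 5/6 = 1/6
Scaled code = (code − low) / width = (71/72 − 5/6) / 1/6 = 11/12
  e: [0/1, 1/2) 
  a: [1/2, 2/3) 
  d: [2/3, 5/6) 
  b: [5/6, 1/1) ← scaled code falls here ✓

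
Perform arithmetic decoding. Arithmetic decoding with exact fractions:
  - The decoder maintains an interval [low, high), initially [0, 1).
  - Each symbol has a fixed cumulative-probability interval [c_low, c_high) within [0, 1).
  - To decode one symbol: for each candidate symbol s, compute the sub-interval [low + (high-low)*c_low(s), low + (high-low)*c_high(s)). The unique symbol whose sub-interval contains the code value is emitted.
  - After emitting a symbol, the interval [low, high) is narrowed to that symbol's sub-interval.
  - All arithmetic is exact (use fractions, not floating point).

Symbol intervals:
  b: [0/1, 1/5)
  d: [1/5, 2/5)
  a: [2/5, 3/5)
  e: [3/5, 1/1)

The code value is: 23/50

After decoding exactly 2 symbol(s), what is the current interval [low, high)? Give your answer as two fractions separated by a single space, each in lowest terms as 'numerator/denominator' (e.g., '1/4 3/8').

Answer: 11/25 12/25

Derivation:
Step 1: interval [0/1, 1/1), width = 1/1 - 0/1 = 1/1
  'b': [0/1 + 1/1*0/1, 0/1 + 1/1*1/5) = [0/1, 1/5)
  'd': [0/1 + 1/1*1/5, 0/1 + 1/1*2/5) = [1/5, 2/5)
  'a': [0/1 + 1/1*2/5, 0/1 + 1/1*3/5) = [2/5, 3/5) <- contains code 23/50
  'e': [0/1 + 1/1*3/5, 0/1 + 1/1*1/1) = [3/5, 1/1)
  emit 'a', narrow to [2/5, 3/5)
Step 2: interval [2/5, 3/5), width = 3/5 - 2/5 = 1/5
  'b': [2/5 + 1/5*0/1, 2/5 + 1/5*1/5) = [2/5, 11/25)
  'd': [2/5 + 1/5*1/5, 2/5 + 1/5*2/5) = [11/25, 12/25) <- contains code 23/50
  'a': [2/5 + 1/5*2/5, 2/5 + 1/5*3/5) = [12/25, 13/25)
  'e': [2/5 + 1/5*3/5, 2/5 + 1/5*1/1) = [13/25, 3/5)
  emit 'd', narrow to [11/25, 12/25)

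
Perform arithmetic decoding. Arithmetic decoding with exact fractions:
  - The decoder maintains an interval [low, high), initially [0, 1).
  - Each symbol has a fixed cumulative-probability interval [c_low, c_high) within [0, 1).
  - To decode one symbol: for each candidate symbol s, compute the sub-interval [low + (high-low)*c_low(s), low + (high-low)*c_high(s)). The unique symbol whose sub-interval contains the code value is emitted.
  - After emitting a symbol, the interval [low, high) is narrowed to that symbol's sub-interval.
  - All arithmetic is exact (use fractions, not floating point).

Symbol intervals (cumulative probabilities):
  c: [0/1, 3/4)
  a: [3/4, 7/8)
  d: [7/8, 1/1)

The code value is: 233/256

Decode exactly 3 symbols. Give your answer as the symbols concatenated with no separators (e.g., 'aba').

Answer: dcc

Derivation:
Step 1: interval [0/1, 1/1), width = 1/1 - 0/1 = 1/1
  'c': [0/1 + 1/1*0/1, 0/1 + 1/1*3/4) = [0/1, 3/4)
  'a': [0/1 + 1/1*3/4, 0/1 + 1/1*7/8) = [3/4, 7/8)
  'd': [0/1 + 1/1*7/8, 0/1 + 1/1*1/1) = [7/8, 1/1) <- contains code 233/256
  emit 'd', narrow to [7/8, 1/1)
Step 2: interval [7/8, 1/1), width = 1/1 - 7/8 = 1/8
  'c': [7/8 + 1/8*0/1, 7/8 + 1/8*3/4) = [7/8, 31/32) <- contains code 233/256
  'a': [7/8 + 1/8*3/4, 7/8 + 1/8*7/8) = [31/32, 63/64)
  'd': [7/8 + 1/8*7/8, 7/8 + 1/8*1/1) = [63/64, 1/1)
  emit 'c', narrow to [7/8, 31/32)
Step 3: interval [7/8, 31/32), width = 31/32 - 7/8 = 3/32
  'c': [7/8 + 3/32*0/1, 7/8 + 3/32*3/4) = [7/8, 121/128) <- contains code 233/256
  'a': [7/8 + 3/32*3/4, 7/8 + 3/32*7/8) = [121/128, 245/256)
  'd': [7/8 + 3/32*7/8, 7/8 + 3/32*1/1) = [245/256, 31/32)
  emit 'c', narrow to [7/8, 121/128)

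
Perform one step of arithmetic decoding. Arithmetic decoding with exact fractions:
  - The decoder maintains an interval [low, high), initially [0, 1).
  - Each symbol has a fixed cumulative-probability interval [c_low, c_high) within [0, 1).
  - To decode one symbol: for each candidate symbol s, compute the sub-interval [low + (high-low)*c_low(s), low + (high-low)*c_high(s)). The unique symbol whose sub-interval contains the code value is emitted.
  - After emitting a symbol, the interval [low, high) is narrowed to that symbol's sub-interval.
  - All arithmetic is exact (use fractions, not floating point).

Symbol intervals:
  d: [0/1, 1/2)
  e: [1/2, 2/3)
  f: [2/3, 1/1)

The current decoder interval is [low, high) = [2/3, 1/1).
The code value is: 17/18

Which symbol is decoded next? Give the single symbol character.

Answer: f

Derivation:
Interval width = high − low = 1/1 − 2/3 = 1/3
Scaled code = (code − low) / width = (17/18 − 2/3) / 1/3 = 5/6
  d: [0/1, 1/2) 
  e: [1/2, 2/3) 
  f: [2/3, 1/1) ← scaled code falls here ✓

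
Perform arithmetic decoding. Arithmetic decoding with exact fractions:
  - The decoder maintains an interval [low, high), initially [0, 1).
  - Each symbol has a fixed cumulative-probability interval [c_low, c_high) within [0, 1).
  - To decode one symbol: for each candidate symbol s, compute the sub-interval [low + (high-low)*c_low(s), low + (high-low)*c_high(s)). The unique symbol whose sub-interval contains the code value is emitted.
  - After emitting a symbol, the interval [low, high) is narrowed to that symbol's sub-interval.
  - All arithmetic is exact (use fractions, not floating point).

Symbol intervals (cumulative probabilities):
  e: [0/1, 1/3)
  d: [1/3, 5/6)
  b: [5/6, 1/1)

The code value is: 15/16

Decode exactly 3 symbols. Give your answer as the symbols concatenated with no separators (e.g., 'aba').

Answer: bdd

Derivation:
Step 1: interval [0/1, 1/1), width = 1/1 - 0/1 = 1/1
  'e': [0/1 + 1/1*0/1, 0/1 + 1/1*1/3) = [0/1, 1/3)
  'd': [0/1 + 1/1*1/3, 0/1 + 1/1*5/6) = [1/3, 5/6)
  'b': [0/1 + 1/1*5/6, 0/1 + 1/1*1/1) = [5/6, 1/1) <- contains code 15/16
  emit 'b', narrow to [5/6, 1/1)
Step 2: interval [5/6, 1/1), width = 1/1 - 5/6 = 1/6
  'e': [5/6 + 1/6*0/1, 5/6 + 1/6*1/3) = [5/6, 8/9)
  'd': [5/6 + 1/6*1/3, 5/6 + 1/6*5/6) = [8/9, 35/36) <- contains code 15/16
  'b': [5/6 + 1/6*5/6, 5/6 + 1/6*1/1) = [35/36, 1/1)
  emit 'd', narrow to [8/9, 35/36)
Step 3: interval [8/9, 35/36), width = 35/36 - 8/9 = 1/12
  'e': [8/9 + 1/12*0/1, 8/9 + 1/12*1/3) = [8/9, 11/12)
  'd': [8/9 + 1/12*1/3, 8/9 + 1/12*5/6) = [11/12, 23/24) <- contains code 15/16
  'b': [8/9 + 1/12*5/6, 8/9 + 1/12*1/1) = [23/24, 35/36)
  emit 'd', narrow to [11/12, 23/24)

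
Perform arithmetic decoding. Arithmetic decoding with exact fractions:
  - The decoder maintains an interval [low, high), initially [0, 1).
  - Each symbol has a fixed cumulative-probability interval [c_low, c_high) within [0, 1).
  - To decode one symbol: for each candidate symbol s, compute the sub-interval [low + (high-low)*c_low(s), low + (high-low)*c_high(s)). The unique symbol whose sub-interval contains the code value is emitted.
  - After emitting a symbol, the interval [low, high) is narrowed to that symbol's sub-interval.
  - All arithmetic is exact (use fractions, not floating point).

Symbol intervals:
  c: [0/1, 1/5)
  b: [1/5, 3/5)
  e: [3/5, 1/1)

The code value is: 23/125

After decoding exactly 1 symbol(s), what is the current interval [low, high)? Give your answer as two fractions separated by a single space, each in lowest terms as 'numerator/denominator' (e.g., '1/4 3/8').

Step 1: interval [0/1, 1/1), width = 1/1 - 0/1 = 1/1
  'c': [0/1 + 1/1*0/1, 0/1 + 1/1*1/5) = [0/1, 1/5) <- contains code 23/125
  'b': [0/1 + 1/1*1/5, 0/1 + 1/1*3/5) = [1/5, 3/5)
  'e': [0/1 + 1/1*3/5, 0/1 + 1/1*1/1) = [3/5, 1/1)
  emit 'c', narrow to [0/1, 1/5)

Answer: 0/1 1/5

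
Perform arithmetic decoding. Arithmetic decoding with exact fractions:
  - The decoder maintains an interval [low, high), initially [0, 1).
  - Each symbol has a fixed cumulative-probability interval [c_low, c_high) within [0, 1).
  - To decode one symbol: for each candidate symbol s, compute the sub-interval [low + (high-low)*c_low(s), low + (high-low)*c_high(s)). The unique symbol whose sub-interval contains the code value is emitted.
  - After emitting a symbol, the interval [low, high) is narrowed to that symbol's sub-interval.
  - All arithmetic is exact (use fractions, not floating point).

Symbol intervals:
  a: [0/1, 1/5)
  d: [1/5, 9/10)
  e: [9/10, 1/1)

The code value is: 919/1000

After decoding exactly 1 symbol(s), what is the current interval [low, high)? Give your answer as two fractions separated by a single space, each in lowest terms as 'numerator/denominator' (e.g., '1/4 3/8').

Step 1: interval [0/1, 1/1), width = 1/1 - 0/1 = 1/1
  'a': [0/1 + 1/1*0/1, 0/1 + 1/1*1/5) = [0/1, 1/5)
  'd': [0/1 + 1/1*1/5, 0/1 + 1/1*9/10) = [1/5, 9/10)
  'e': [0/1 + 1/1*9/10, 0/1 + 1/1*1/1) = [9/10, 1/1) <- contains code 919/1000
  emit 'e', narrow to [9/10, 1/1)

Answer: 9/10 1/1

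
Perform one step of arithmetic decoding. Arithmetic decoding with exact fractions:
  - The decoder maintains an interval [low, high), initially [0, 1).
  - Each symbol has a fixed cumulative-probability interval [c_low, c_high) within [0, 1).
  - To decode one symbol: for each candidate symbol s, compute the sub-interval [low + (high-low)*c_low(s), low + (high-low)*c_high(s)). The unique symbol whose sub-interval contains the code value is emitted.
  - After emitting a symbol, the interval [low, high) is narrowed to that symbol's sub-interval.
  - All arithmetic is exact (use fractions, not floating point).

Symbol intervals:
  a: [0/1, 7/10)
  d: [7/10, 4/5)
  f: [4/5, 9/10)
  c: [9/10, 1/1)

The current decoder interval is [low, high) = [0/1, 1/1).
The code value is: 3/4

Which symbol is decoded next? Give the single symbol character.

Answer: d

Derivation:
Interval width = high − low = 1/1 − 0/1 = 1/1
Scaled code = (code − low) / width = (3/4 − 0/1) / 1/1 = 3/4
  a: [0/1, 7/10) 
  d: [7/10, 4/5) ← scaled code falls here ✓
  f: [4/5, 9/10) 
  c: [9/10, 1/1) 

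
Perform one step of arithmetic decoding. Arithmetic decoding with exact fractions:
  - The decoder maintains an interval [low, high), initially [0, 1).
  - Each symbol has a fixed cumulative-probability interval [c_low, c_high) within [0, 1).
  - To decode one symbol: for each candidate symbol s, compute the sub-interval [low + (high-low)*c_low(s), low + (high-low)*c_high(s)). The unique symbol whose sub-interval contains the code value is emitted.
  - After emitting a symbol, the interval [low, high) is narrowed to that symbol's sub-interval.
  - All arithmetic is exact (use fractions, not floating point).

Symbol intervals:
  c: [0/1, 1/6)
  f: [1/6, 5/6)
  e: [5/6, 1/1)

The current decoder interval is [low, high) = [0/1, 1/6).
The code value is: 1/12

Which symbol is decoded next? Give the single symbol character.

Answer: f

Derivation:
Interval width = high − low = 1/6 − 0/1 = 1/6
Scaled code = (code − low) / width = (1/12 − 0/1) / 1/6 = 1/2
  c: [0/1, 1/6) 
  f: [1/6, 5/6) ← scaled code falls here ✓
  e: [5/6, 1/1) 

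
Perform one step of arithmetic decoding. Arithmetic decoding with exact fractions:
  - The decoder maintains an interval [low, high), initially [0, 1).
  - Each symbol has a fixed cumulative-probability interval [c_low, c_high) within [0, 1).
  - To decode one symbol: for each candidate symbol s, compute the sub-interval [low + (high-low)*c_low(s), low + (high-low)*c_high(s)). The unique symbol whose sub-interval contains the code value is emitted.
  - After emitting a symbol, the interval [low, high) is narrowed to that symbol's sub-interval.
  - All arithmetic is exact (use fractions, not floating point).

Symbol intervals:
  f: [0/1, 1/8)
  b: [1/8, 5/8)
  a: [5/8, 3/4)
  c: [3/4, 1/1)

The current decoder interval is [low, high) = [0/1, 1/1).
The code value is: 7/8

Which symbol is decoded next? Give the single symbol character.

Answer: c

Derivation:
Interval width = high − low = 1/1 − 0/1 = 1/1
Scaled code = (code − low) / width = (7/8 − 0/1) / 1/1 = 7/8
  f: [0/1, 1/8) 
  b: [1/8, 5/8) 
  a: [5/8, 3/4) 
  c: [3/4, 1/1) ← scaled code falls here ✓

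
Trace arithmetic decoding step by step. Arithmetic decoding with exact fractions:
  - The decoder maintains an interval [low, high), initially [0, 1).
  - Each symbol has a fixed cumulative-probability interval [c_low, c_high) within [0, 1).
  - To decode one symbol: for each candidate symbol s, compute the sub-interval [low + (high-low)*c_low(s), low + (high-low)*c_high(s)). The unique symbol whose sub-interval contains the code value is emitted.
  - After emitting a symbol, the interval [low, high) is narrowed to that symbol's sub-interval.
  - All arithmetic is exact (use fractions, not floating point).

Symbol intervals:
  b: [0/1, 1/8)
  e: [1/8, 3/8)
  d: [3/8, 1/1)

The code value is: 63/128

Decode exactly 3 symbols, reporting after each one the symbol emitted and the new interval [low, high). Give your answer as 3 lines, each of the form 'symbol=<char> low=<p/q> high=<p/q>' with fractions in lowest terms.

Answer: symbol=d low=3/8 high=1/1
symbol=e low=29/64 high=39/64
symbol=e low=121/256 high=131/256

Derivation:
Step 1: interval [0/1, 1/1), width = 1/1 - 0/1 = 1/1
  'b': [0/1 + 1/1*0/1, 0/1 + 1/1*1/8) = [0/1, 1/8)
  'e': [0/1 + 1/1*1/8, 0/1 + 1/1*3/8) = [1/8, 3/8)
  'd': [0/1 + 1/1*3/8, 0/1 + 1/1*1/1) = [3/8, 1/1) <- contains code 63/128
  emit 'd', narrow to [3/8, 1/1)
Step 2: interval [3/8, 1/1), width = 1/1 - 3/8 = 5/8
  'b': [3/8 + 5/8*0/1, 3/8 + 5/8*1/8) = [3/8, 29/64)
  'e': [3/8 + 5/8*1/8, 3/8 + 5/8*3/8) = [29/64, 39/64) <- contains code 63/128
  'd': [3/8 + 5/8*3/8, 3/8 + 5/8*1/1) = [39/64, 1/1)
  emit 'e', narrow to [29/64, 39/64)
Step 3: interval [29/64, 39/64), width = 39/64 - 29/64 = 5/32
  'b': [29/64 + 5/32*0/1, 29/64 + 5/32*1/8) = [29/64, 121/256)
  'e': [29/64 + 5/32*1/8, 29/64 + 5/32*3/8) = [121/256, 131/256) <- contains code 63/128
  'd': [29/64 + 5/32*3/8, 29/64 + 5/32*1/1) = [131/256, 39/64)
  emit 'e', narrow to [121/256, 131/256)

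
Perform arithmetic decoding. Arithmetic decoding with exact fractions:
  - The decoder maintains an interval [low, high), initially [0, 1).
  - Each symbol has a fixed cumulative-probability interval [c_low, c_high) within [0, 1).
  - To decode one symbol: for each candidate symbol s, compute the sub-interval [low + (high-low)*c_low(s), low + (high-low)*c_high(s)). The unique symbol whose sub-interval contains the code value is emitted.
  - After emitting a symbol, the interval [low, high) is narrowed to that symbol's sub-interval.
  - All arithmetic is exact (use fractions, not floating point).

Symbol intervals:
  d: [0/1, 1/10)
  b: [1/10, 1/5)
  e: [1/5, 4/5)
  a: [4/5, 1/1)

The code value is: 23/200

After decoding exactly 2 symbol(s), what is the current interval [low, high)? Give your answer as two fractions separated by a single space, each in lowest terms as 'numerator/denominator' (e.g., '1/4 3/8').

Answer: 11/100 3/25

Derivation:
Step 1: interval [0/1, 1/1), width = 1/1 - 0/1 = 1/1
  'd': [0/1 + 1/1*0/1, 0/1 + 1/1*1/10) = [0/1, 1/10)
  'b': [0/1 + 1/1*1/10, 0/1 + 1/1*1/5) = [1/10, 1/5) <- contains code 23/200
  'e': [0/1 + 1/1*1/5, 0/1 + 1/1*4/5) = [1/5, 4/5)
  'a': [0/1 + 1/1*4/5, 0/1 + 1/1*1/1) = [4/5, 1/1)
  emit 'b', narrow to [1/10, 1/5)
Step 2: interval [1/10, 1/5), width = 1/5 - 1/10 = 1/10
  'd': [1/10 + 1/10*0/1, 1/10 + 1/10*1/10) = [1/10, 11/100)
  'b': [1/10 + 1/10*1/10, 1/10 + 1/10*1/5) = [11/100, 3/25) <- contains code 23/200
  'e': [1/10 + 1/10*1/5, 1/10 + 1/10*4/5) = [3/25, 9/50)
  'a': [1/10 + 1/10*4/5, 1/10 + 1/10*1/1) = [9/50, 1/5)
  emit 'b', narrow to [11/100, 3/25)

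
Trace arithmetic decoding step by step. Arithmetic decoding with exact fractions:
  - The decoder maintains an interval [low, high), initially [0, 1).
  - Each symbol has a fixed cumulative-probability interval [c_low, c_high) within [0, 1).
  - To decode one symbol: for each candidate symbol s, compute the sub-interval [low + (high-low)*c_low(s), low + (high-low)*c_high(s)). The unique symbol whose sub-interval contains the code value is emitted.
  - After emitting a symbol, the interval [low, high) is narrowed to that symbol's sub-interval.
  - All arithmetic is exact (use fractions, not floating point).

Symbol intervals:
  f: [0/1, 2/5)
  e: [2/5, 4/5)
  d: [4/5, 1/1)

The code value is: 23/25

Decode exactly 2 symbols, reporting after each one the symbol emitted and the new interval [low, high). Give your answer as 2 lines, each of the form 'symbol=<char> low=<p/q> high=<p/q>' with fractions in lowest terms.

Step 1: interval [0/1, 1/1), width = 1/1 - 0/1 = 1/1
  'f': [0/1 + 1/1*0/1, 0/1 + 1/1*2/5) = [0/1, 2/5)
  'e': [0/1 + 1/1*2/5, 0/1 + 1/1*4/5) = [2/5, 4/5)
  'd': [0/1 + 1/1*4/5, 0/1 + 1/1*1/1) = [4/5, 1/1) <- contains code 23/25
  emit 'd', narrow to [4/5, 1/1)
Step 2: interval [4/5, 1/1), width = 1/1 - 4/5 = 1/5
  'f': [4/5 + 1/5*0/1, 4/5 + 1/5*2/5) = [4/5, 22/25)
  'e': [4/5 + 1/5*2/5, 4/5 + 1/5*4/5) = [22/25, 24/25) <- contains code 23/25
  'd': [4/5 + 1/5*4/5, 4/5 + 1/5*1/1) = [24/25, 1/1)
  emit 'e', narrow to [22/25, 24/25)

Answer: symbol=d low=4/5 high=1/1
symbol=e low=22/25 high=24/25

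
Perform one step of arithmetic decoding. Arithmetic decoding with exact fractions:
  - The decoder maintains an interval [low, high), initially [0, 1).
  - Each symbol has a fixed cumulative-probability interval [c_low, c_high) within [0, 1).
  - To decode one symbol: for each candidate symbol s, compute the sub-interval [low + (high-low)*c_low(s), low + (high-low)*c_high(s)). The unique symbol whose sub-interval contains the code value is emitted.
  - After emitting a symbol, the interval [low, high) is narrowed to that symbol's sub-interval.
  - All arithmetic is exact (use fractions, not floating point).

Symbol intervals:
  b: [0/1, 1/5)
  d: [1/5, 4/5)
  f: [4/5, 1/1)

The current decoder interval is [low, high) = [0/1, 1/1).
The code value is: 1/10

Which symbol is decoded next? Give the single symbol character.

Answer: b

Derivation:
Interval width = high − low = 1/1 − 0/1 = 1/1
Scaled code = (code − low) / width = (1/10 − 0/1) / 1/1 = 1/10
  b: [0/1, 1/5) ← scaled code falls here ✓
  d: [1/5, 4/5) 
  f: [4/5, 1/1) 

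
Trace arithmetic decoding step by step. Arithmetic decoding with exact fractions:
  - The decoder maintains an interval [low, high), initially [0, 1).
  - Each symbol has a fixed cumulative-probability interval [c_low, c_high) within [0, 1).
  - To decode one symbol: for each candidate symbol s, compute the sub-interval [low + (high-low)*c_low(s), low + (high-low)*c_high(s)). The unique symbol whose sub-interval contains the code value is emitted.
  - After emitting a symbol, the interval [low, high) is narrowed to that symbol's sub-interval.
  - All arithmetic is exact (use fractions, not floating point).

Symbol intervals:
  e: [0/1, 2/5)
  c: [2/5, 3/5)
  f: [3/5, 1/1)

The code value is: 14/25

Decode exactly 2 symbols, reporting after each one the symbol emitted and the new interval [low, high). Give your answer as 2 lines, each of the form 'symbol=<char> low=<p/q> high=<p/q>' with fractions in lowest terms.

Answer: symbol=c low=2/5 high=3/5
symbol=f low=13/25 high=3/5

Derivation:
Step 1: interval [0/1, 1/1), width = 1/1 - 0/1 = 1/1
  'e': [0/1 + 1/1*0/1, 0/1 + 1/1*2/5) = [0/1, 2/5)
  'c': [0/1 + 1/1*2/5, 0/1 + 1/1*3/5) = [2/5, 3/5) <- contains code 14/25
  'f': [0/1 + 1/1*3/5, 0/1 + 1/1*1/1) = [3/5, 1/1)
  emit 'c', narrow to [2/5, 3/5)
Step 2: interval [2/5, 3/5), width = 3/5 - 2/5 = 1/5
  'e': [2/5 + 1/5*0/1, 2/5 + 1/5*2/5) = [2/5, 12/25)
  'c': [2/5 + 1/5*2/5, 2/5 + 1/5*3/5) = [12/25, 13/25)
  'f': [2/5 + 1/5*3/5, 2/5 + 1/5*1/1) = [13/25, 3/5) <- contains code 14/25
  emit 'f', narrow to [13/25, 3/5)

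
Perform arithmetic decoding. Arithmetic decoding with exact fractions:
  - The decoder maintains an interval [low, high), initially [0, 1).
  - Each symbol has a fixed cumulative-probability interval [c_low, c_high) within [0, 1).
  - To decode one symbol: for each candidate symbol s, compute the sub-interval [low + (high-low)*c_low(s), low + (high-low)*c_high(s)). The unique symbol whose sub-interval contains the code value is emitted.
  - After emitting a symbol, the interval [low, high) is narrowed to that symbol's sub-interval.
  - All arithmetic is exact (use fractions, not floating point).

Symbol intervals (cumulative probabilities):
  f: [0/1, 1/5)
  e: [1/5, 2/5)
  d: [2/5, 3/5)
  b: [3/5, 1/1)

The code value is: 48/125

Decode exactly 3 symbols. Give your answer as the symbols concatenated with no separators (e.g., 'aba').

Answer: ebb

Derivation:
Step 1: interval [0/1, 1/1), width = 1/1 - 0/1 = 1/1
  'f': [0/1 + 1/1*0/1, 0/1 + 1/1*1/5) = [0/1, 1/5)
  'e': [0/1 + 1/1*1/5, 0/1 + 1/1*2/5) = [1/5, 2/5) <- contains code 48/125
  'd': [0/1 + 1/1*2/5, 0/1 + 1/1*3/5) = [2/5, 3/5)
  'b': [0/1 + 1/1*3/5, 0/1 + 1/1*1/1) = [3/5, 1/1)
  emit 'e', narrow to [1/5, 2/5)
Step 2: interval [1/5, 2/5), width = 2/5 - 1/5 = 1/5
  'f': [1/5 + 1/5*0/1, 1/5 + 1/5*1/5) = [1/5, 6/25)
  'e': [1/5 + 1/5*1/5, 1/5 + 1/5*2/5) = [6/25, 7/25)
  'd': [1/5 + 1/5*2/5, 1/5 + 1/5*3/5) = [7/25, 8/25)
  'b': [1/5 + 1/5*3/5, 1/5 + 1/5*1/1) = [8/25, 2/5) <- contains code 48/125
  emit 'b', narrow to [8/25, 2/5)
Step 3: interval [8/25, 2/5), width = 2/5 - 8/25 = 2/25
  'f': [8/25 + 2/25*0/1, 8/25 + 2/25*1/5) = [8/25, 42/125)
  'e': [8/25 + 2/25*1/5, 8/25 + 2/25*2/5) = [42/125, 44/125)
  'd': [8/25 + 2/25*2/5, 8/25 + 2/25*3/5) = [44/125, 46/125)
  'b': [8/25 + 2/25*3/5, 8/25 + 2/25*1/1) = [46/125, 2/5) <- contains code 48/125
  emit 'b', narrow to [46/125, 2/5)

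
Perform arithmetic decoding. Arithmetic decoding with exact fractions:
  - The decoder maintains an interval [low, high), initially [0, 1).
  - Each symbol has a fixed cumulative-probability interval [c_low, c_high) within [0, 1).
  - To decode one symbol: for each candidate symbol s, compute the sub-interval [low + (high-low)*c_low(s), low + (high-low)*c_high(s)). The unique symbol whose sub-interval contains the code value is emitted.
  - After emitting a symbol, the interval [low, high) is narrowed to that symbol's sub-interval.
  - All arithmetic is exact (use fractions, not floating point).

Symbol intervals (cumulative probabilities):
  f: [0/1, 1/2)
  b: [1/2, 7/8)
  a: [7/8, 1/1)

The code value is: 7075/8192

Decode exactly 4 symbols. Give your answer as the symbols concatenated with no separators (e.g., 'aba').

Step 1: interval [0/1, 1/1), width = 1/1 - 0/1 = 1/1
  'f': [0/1 + 1/1*0/1, 0/1 + 1/1*1/2) = [0/1, 1/2)
  'b': [0/1 + 1/1*1/2, 0/1 + 1/1*7/8) = [1/2, 7/8) <- contains code 7075/8192
  'a': [0/1 + 1/1*7/8, 0/1 + 1/1*1/1) = [7/8, 1/1)
  emit 'b', narrow to [1/2, 7/8)
Step 2: interval [1/2, 7/8), width = 7/8 - 1/2 = 3/8
  'f': [1/2 + 3/8*0/1, 1/2 + 3/8*1/2) = [1/2, 11/16)
  'b': [1/2 + 3/8*1/2, 1/2 + 3/8*7/8) = [11/16, 53/64)
  'a': [1/2 + 3/8*7/8, 1/2 + 3/8*1/1) = [53/64, 7/8) <- contains code 7075/8192
  emit 'a', narrow to [53/64, 7/8)
Step 3: interval [53/64, 7/8), width = 7/8 - 53/64 = 3/64
  'f': [53/64 + 3/64*0/1, 53/64 + 3/64*1/2) = [53/64, 109/128)
  'b': [53/64 + 3/64*1/2, 53/64 + 3/64*7/8) = [109/128, 445/512) <- contains code 7075/8192
  'a': [53/64 + 3/64*7/8, 53/64 + 3/64*1/1) = [445/512, 7/8)
  emit 'b', narrow to [109/128, 445/512)
Step 4: interval [109/128, 445/512), width = 445/512 - 109/128 = 9/512
  'f': [109/128 + 9/512*0/1, 109/128 + 9/512*1/2) = [109/128, 881/1024)
  'b': [109/128 + 9/512*1/2, 109/128 + 9/512*7/8) = [881/1024, 3551/4096) <- contains code 7075/8192
  'a': [109/128 + 9/512*7/8, 109/128 + 9/512*1/1) = [3551/4096, 445/512)
  emit 'b', narrow to [881/1024, 3551/4096)

Answer: babb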